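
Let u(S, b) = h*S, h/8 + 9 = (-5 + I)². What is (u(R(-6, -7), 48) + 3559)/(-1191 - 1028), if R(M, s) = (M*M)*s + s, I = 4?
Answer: -20135/2219 ≈ -9.0739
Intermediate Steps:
R(M, s) = s + s*M² (R(M, s) = M²*s + s = s*M² + s = s + s*M²)
h = -64 (h = -72 + 8*(-5 + 4)² = -72 + 8*(-1)² = -72 + 8*1 = -72 + 8 = -64)
u(S, b) = -64*S
(u(R(-6, -7), 48) + 3559)/(-1191 - 1028) = (-(-448)*(1 + (-6)²) + 3559)/(-1191 - 1028) = (-(-448)*(1 + 36) + 3559)/(-2219) = (-(-448)*37 + 3559)*(-1/2219) = (-64*(-259) + 3559)*(-1/2219) = (16576 + 3559)*(-1/2219) = 20135*(-1/2219) = -20135/2219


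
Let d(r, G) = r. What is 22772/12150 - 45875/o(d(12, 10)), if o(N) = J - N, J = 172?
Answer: -55373773/194400 ≈ -284.84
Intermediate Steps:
o(N) = 172 - N
22772/12150 - 45875/o(d(12, 10)) = 22772/12150 - 45875/(172 - 1*12) = 22772*(1/12150) - 45875/(172 - 12) = 11386/6075 - 45875/160 = 11386/6075 - 45875*1/160 = 11386/6075 - 9175/32 = -55373773/194400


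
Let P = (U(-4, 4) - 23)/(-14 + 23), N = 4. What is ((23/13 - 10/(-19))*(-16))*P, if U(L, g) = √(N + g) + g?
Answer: 1008/13 - 2016*√2/247 ≈ 65.996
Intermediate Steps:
U(L, g) = g + √(4 + g) (U(L, g) = √(4 + g) + g = g + √(4 + g))
P = -19/9 + 2*√2/9 (P = ((4 + √(4 + 4)) - 23)/(-14 + 23) = ((4 + √8) - 23)/9 = ((4 + 2*√2) - 23)*(⅑) = (-19 + 2*√2)*(⅑) = -19/9 + 2*√2/9 ≈ -1.7968)
((23/13 - 10/(-19))*(-16))*P = ((23/13 - 10/(-19))*(-16))*(-19/9 + 2*√2/9) = ((23*(1/13) - 10*(-1/19))*(-16))*(-19/9 + 2*√2/9) = ((23/13 + 10/19)*(-16))*(-19/9 + 2*√2/9) = ((567/247)*(-16))*(-19/9 + 2*√2/9) = -9072*(-19/9 + 2*√2/9)/247 = 1008/13 - 2016*√2/247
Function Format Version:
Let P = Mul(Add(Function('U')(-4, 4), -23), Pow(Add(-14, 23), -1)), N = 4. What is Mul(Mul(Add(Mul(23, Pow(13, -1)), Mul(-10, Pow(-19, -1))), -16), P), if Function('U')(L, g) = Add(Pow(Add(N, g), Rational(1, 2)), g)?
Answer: Add(Rational(1008, 13), Mul(Rational(-2016, 247), Pow(2, Rational(1, 2)))) ≈ 65.996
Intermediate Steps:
Function('U')(L, g) = Add(g, Pow(Add(4, g), Rational(1, 2))) (Function('U')(L, g) = Add(Pow(Add(4, g), Rational(1, 2)), g) = Add(g, Pow(Add(4, g), Rational(1, 2))))
P = Add(Rational(-19, 9), Mul(Rational(2, 9), Pow(2, Rational(1, 2)))) (P = Mul(Add(Add(4, Pow(Add(4, 4), Rational(1, 2))), -23), Pow(Add(-14, 23), -1)) = Mul(Add(Add(4, Pow(8, Rational(1, 2))), -23), Pow(9, -1)) = Mul(Add(Add(4, Mul(2, Pow(2, Rational(1, 2)))), -23), Rational(1, 9)) = Mul(Add(-19, Mul(2, Pow(2, Rational(1, 2)))), Rational(1, 9)) = Add(Rational(-19, 9), Mul(Rational(2, 9), Pow(2, Rational(1, 2)))) ≈ -1.7968)
Mul(Mul(Add(Mul(23, Pow(13, -1)), Mul(-10, Pow(-19, -1))), -16), P) = Mul(Mul(Add(Mul(23, Pow(13, -1)), Mul(-10, Pow(-19, -1))), -16), Add(Rational(-19, 9), Mul(Rational(2, 9), Pow(2, Rational(1, 2))))) = Mul(Mul(Add(Mul(23, Rational(1, 13)), Mul(-10, Rational(-1, 19))), -16), Add(Rational(-19, 9), Mul(Rational(2, 9), Pow(2, Rational(1, 2))))) = Mul(Mul(Add(Rational(23, 13), Rational(10, 19)), -16), Add(Rational(-19, 9), Mul(Rational(2, 9), Pow(2, Rational(1, 2))))) = Mul(Mul(Rational(567, 247), -16), Add(Rational(-19, 9), Mul(Rational(2, 9), Pow(2, Rational(1, 2))))) = Mul(Rational(-9072, 247), Add(Rational(-19, 9), Mul(Rational(2, 9), Pow(2, Rational(1, 2))))) = Add(Rational(1008, 13), Mul(Rational(-2016, 247), Pow(2, Rational(1, 2))))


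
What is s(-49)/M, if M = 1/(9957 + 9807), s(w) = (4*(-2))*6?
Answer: -948672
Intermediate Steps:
s(w) = -48 (s(w) = -8*6 = -48)
M = 1/19764 ≈ 5.0597e-5
s(-49)/M = -48/1/19764 = -48*19764 = -948672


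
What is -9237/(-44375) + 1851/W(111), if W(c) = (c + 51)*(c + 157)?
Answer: 161057239/642195000 ≈ 0.25079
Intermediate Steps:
W(c) = (51 + c)*(157 + c)
-9237/(-44375) + 1851/W(111) = -9237/(-44375) + 1851/(8007 + 111² + 208*111) = -9237*(-1/44375) + 1851/(8007 + 12321 + 23088) = 9237/44375 + 1851/43416 = 9237/44375 + 1851*(1/43416) = 9237/44375 + 617/14472 = 161057239/642195000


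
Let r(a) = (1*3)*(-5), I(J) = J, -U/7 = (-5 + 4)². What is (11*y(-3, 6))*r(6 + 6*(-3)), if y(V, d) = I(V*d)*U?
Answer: -20790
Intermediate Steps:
U = -7 (U = -7*(-5 + 4)² = -7*(-1)² = -7*1 = -7)
r(a) = -15 (r(a) = 3*(-5) = -15)
y(V, d) = -7*V*d (y(V, d) = (V*d)*(-7) = -7*V*d)
(11*y(-3, 6))*r(6 + 6*(-3)) = (11*(-7*(-3)*6))*(-15) = (11*126)*(-15) = 1386*(-15) = -20790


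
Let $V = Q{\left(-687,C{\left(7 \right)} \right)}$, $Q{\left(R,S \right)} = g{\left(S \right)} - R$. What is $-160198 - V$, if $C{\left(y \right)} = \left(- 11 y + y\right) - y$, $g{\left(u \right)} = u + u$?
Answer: $-160731$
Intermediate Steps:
$g{\left(u \right)} = 2 u$
$C{\left(y \right)} = - 11 y$ ($C{\left(y \right)} = - 10 y - y = - 11 y$)
$Q{\left(R,S \right)} = - R + 2 S$ ($Q{\left(R,S \right)} = 2 S - R = - R + 2 S$)
$V = 533$ ($V = \left(-1\right) \left(-687\right) + 2 \left(\left(-11\right) 7\right) = 687 + 2 \left(-77\right) = 687 - 154 = 533$)
$-160198 - V = -160198 - 533 = -160731$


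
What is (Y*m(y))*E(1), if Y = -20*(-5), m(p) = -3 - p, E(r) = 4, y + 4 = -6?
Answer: 2800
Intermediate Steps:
y = -10 (y = -4 - 6 = -10)
Y = 100
(Y*m(y))*E(1) = (100*(-3 - 1*(-10)))*4 = (100*(-3 + 10))*4 = (100*7)*4 = 700*4 = 2800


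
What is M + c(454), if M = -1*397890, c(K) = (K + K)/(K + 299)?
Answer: -299610262/753 ≈ -3.9789e+5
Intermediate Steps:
c(K) = 2*K/(299 + K) (c(K) = (2*K)/(299 + K) = 2*K/(299 + K))
M = -397890
M + c(454) = -397890 + 2*454/(299 + 454) = -397890 + 2*454/753 = -397890 + 2*454*(1/753) = -397890 + 908/753 = -299610262/753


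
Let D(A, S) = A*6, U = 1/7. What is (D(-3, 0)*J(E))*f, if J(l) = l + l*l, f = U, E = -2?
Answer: -36/7 ≈ -5.1429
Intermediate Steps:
U = ⅐ ≈ 0.14286
D(A, S) = 6*A
f = ⅐ ≈ 0.14286
J(l) = l + l²
(D(-3, 0)*J(E))*f = ((6*(-3))*(-2*(1 - 2)))*(⅐) = -(-36)*(-1)*(⅐) = -18*2*(⅐) = -36*⅐ = -36/7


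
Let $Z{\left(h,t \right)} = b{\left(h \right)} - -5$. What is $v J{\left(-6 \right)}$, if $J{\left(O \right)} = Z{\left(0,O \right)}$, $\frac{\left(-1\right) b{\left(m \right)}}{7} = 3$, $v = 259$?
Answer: $-4144$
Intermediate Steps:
$b{\left(m \right)} = -21$ ($b{\left(m \right)} = \left(-7\right) 3 = -21$)
$Z{\left(h,t \right)} = -16$ ($Z{\left(h,t \right)} = -21 - -5 = -21 + 5 = -16$)
$J{\left(O \right)} = -16$
$v J{\left(-6 \right)} = 259 \left(-16\right) = -4144$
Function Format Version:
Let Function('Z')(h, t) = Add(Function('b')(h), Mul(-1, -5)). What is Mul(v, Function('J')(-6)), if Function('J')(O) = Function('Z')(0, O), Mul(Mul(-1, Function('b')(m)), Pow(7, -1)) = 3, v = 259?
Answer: -4144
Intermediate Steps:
Function('b')(m) = -21 (Function('b')(m) = Mul(-7, 3) = -21)
Function('Z')(h, t) = -16 (Function('Z')(h, t) = Add(-21, Mul(-1, -5)) = Add(-21, 5) = -16)
Function('J')(O) = -16
Mul(v, Function('J')(-6)) = Mul(259, -16) = -4144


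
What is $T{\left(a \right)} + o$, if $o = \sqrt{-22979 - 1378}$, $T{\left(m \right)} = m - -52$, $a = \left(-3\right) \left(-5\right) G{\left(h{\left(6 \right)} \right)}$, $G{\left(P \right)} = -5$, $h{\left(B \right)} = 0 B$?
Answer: $-23 + i \sqrt{24357} \approx -23.0 + 156.07 i$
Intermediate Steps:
$h{\left(B \right)} = 0$
$a = -75$ ($a = \left(-3\right) \left(-5\right) \left(-5\right) = 15 \left(-5\right) = -75$)
$T{\left(m \right)} = 52 + m$ ($T{\left(m \right)} = m + 52 = 52 + m$)
$o = i \sqrt{24357}$ ($o = \sqrt{-24357} = i \sqrt{24357} \approx 156.07 i$)
$T{\left(a \right)} + o = \left(52 - 75\right) + i \sqrt{24357} = -23 + i \sqrt{24357}$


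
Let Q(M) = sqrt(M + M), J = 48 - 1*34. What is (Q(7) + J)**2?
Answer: (14 + sqrt(14))**2 ≈ 314.77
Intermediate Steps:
J = 14 (J = 48 - 34 = 14)
Q(M) = sqrt(2)*sqrt(M) (Q(M) = sqrt(2*M) = sqrt(2)*sqrt(M))
(Q(7) + J)**2 = (sqrt(2)*sqrt(7) + 14)**2 = (sqrt(14) + 14)**2 = (14 + sqrt(14))**2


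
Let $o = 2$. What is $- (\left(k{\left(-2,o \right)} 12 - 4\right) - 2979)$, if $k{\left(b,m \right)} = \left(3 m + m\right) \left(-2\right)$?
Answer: $3175$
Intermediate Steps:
$k{\left(b,m \right)} = - 8 m$ ($k{\left(b,m \right)} = 4 m \left(-2\right) = - 8 m$)
$- (\left(k{\left(-2,o \right)} 12 - 4\right) - 2979) = - (\left(\left(-8\right) 2 \cdot 12 - 4\right) - 2979) = - (\left(\left(-16\right) 12 - 4\right) - 2979) = - (\left(-192 - 4\right) - 2979) = - (-196 - 2979) = \left(-1\right) \left(-3175\right) = 3175$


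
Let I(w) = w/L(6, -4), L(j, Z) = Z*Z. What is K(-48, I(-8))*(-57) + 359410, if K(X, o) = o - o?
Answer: 359410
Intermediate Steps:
L(j, Z) = Z²
I(w) = w/16 (I(w) = w/((-4)²) = w/16)
K(X, o) = 0
K(-48, I(-8))*(-57) + 359410 = 0*(-57) + 359410 = 0 + 359410 = 359410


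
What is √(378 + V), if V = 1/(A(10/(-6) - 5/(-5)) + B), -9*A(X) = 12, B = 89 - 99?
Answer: √436866/34 ≈ 19.440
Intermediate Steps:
B = -10
A(X) = -4/3 (A(X) = -⅑*12 = -4/3)
V = -3/34 (V = 1/(-4/3 - 10) = 1/(-34/3) = -3/34 ≈ -0.088235)
√(378 + V) = √(378 - 3/34) = √(12849/34) = √436866/34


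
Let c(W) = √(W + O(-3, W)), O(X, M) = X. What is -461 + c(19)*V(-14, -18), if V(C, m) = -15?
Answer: -521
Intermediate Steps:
c(W) = √(-3 + W) (c(W) = √(W - 3) = √(-3 + W))
-461 + c(19)*V(-14, -18) = -461 + √(-3 + 19)*(-15) = -461 + √16*(-15) = -461 + 4*(-15) = -461 - 60 = -521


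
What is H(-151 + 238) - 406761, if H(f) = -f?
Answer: -406848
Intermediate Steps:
H(-151 + 238) - 406761 = -(-151 + 238) - 406761 = -1*87 - 406761 = -87 - 406761 = -406848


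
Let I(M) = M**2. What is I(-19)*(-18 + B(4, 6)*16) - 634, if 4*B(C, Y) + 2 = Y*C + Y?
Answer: 33300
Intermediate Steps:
B(C, Y) = -1/2 + Y/4 + C*Y/4 (B(C, Y) = -1/2 + (Y*C + Y)/4 = -1/2 + (C*Y + Y)/4 = -1/2 + (Y + C*Y)/4 = -1/2 + (Y/4 + C*Y/4) = -1/2 + Y/4 + C*Y/4)
I(-19)*(-18 + B(4, 6)*16) - 634 = (-19)**2*(-18 + (-1/2 + (1/4)*6 + (1/4)*4*6)*16) - 634 = 361*(-18 + (-1/2 + 3/2 + 6)*16) - 634 = 361*(-18 + 7*16) - 634 = 361*(-18 + 112) - 634 = 361*94 - 634 = 33934 - 634 = 33300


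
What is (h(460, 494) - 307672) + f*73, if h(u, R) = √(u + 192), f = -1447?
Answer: -413303 + 2*√163 ≈ -4.1328e+5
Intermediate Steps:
h(u, R) = √(192 + u)
(h(460, 494) - 307672) + f*73 = (√(192 + 460) - 307672) - 1447*73 = (√652 - 307672) - 105631 = (2*√163 - 307672) - 105631 = (-307672 + 2*√163) - 105631 = -413303 + 2*√163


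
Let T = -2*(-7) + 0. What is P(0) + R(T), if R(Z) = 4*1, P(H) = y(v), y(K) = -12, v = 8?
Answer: -8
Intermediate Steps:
T = 14 (T = 14 + 0 = 14)
P(H) = -12
R(Z) = 4
P(0) + R(T) = -12 + 4 = -8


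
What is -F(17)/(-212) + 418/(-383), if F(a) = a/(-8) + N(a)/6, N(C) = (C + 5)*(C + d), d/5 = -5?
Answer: -2415949/1948704 ≈ -1.2398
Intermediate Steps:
d = -25 (d = 5*(-5) = -25)
N(C) = (-25 + C)*(5 + C) (N(C) = (C + 5)*(C - 25) = (5 + C)*(-25 + C) = (-25 + C)*(5 + C))
F(a) = -125/6 - 83*a/24 + a**2/6 (F(a) = a/(-8) + (-125 + a**2 - 20*a)/6 = a*(-1/8) + (-125 + a**2 - 20*a)*(1/6) = -a/8 + (-125/6 - 10*a/3 + a**2/6) = -125/6 - 83*a/24 + a**2/6)
-F(17)/(-212) + 418/(-383) = -(-125/6 - 83/24*17 + (1/6)*17**2)/(-212) + 418/(-383) = -(-125/6 - 1411/24 + (1/6)*289)*(-1/212) + 418*(-1/383) = -(-125/6 - 1411/24 + 289/6)*(-1/212) - 418/383 = -1*(-755/24)*(-1/212) - 418/383 = (755/24)*(-1/212) - 418/383 = -755/5088 - 418/383 = -2415949/1948704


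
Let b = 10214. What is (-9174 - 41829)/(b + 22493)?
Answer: -51003/32707 ≈ -1.5594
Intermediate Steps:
(-9174 - 41829)/(b + 22493) = (-9174 - 41829)/(10214 + 22493) = -51003/32707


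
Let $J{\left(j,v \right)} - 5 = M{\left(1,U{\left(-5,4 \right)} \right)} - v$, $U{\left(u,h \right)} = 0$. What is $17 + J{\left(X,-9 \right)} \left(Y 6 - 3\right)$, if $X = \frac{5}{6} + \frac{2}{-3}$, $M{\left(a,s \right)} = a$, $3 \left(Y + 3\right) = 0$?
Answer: $-298$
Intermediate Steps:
$Y = -3$ ($Y = -3 + \frac{1}{3} \cdot 0 = -3 + 0 = -3$)
$X = \frac{1}{6}$ ($X = 5 \cdot \frac{1}{6} + 2 \left(- \frac{1}{3}\right) = \frac{5}{6} - \frac{2}{3} = \frac{1}{6} \approx 0.16667$)
$J{\left(j,v \right)} = 6 - v$ ($J{\left(j,v \right)} = 5 - \left(-1 + v\right) = 6 - v$)
$17 + J{\left(X,-9 \right)} \left(Y 6 - 3\right) = 17 + \left(6 - -9\right) \left(\left(-3\right) 6 - 3\right) = 17 + \left(6 + 9\right) \left(-18 - 3\right) = 17 + 15 \left(-21\right) = 17 - 315 = -298$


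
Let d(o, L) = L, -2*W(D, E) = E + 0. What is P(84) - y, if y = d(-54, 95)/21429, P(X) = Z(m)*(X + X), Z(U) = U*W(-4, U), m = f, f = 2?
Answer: -7200239/21429 ≈ -336.00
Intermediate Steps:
m = 2
W(D, E) = -E/2 (W(D, E) = -(E + 0)/2 = -E/2)
Z(U) = -U²/2 (Z(U) = U*(-U/2) = -U²/2)
P(X) = -4*X (P(X) = (-½*2²)*(X + X) = (-½*4)*(2*X) = -4*X)
y = 95/21429 ≈ 0.0044332
P(84) - y = -4*84 - 1*95/21429 = -336 - 95/21429 = -7200239/21429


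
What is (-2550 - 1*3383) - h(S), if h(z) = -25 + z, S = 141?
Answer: -6049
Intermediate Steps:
(-2550 - 1*3383) - h(S) = (-2550 - 1*3383) - (-25 + 141) = (-2550 - 3383) - 1*116 = -5933 - 116 = -6049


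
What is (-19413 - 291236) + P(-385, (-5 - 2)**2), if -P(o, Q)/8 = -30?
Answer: -310409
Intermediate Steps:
P(o, Q) = 240 (P(o, Q) = -8*(-30) = 240)
(-19413 - 291236) + P(-385, (-5 - 2)**2) = (-19413 - 291236) + 240 = -310649 + 240 = -310409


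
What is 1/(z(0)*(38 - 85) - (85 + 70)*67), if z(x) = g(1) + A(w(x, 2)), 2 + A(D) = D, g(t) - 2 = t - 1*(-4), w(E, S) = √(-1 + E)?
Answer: -10620/112786609 + 47*I/112786609 ≈ -9.416e-5 + 4.1672e-7*I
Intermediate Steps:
g(t) = 6 + t (g(t) = 2 + (t - 1*(-4)) = 2 + (t + 4) = 2 + (4 + t) = 6 + t)
A(D) = -2 + D
z(x) = 5 + √(-1 + x) (z(x) = (6 + 1) + (-2 + √(-1 + x)) = 7 + (-2 + √(-1 + x)) = 5 + √(-1 + x))
1/(z(0)*(38 - 85) - (85 + 70)*67) = 1/((5 + √(-1 + 0))*(38 - 85) - (85 + 70)*67) = 1/((5 + √(-1))*(-47) - 155*67) = 1/((5 + I)*(-47) - 1*10385) = 1/((-235 - 47*I) - 10385) = 1/(-10620 - 47*I) = (-10620 + 47*I)/112786609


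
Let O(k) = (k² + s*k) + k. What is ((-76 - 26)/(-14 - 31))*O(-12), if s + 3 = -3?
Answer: 2312/5 ≈ 462.40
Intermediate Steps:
s = -6 (s = -3 - 3 = -6)
O(k) = k² - 5*k (O(k) = (k² - 6*k) + k = k² - 5*k)
((-76 - 26)/(-14 - 31))*O(-12) = ((-76 - 26)/(-14 - 31))*(-12*(-5 - 12)) = (-102/(-45))*(-12*(-17)) = -102*(-1/45)*204 = (34/15)*204 = 2312/5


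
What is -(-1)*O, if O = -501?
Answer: -501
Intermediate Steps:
-(-1)*O = -(-1)*(-501) = -1*501 = -501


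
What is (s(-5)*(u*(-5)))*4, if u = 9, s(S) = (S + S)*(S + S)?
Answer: -18000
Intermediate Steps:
s(S) = 4*S² (s(S) = (2*S)*(2*S) = 4*S²)
(s(-5)*(u*(-5)))*4 = ((4*(-5)²)*(9*(-5)))*4 = ((4*25)*(-45))*4 = (100*(-45))*4 = -4500*4 = -18000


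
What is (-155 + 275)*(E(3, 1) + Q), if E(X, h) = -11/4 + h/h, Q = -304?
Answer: -36690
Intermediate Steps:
E(X, h) = -7/4 (E(X, h) = -11*¼ + 1 = -11/4 + 1 = -7/4)
(-155 + 275)*(E(3, 1) + Q) = (-155 + 275)*(-7/4 - 304) = 120*(-1223/4) = -36690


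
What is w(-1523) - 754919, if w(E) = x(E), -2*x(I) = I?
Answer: -1508315/2 ≈ -7.5416e+5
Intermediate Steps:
x(I) = -I/2
w(E) = -E/2
w(-1523) - 754919 = -½*(-1523) - 754919 = 1523/2 - 754919 = -1508315/2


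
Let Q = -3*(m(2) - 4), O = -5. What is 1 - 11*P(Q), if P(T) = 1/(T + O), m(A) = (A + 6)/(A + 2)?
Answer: -10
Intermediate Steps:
m(A) = (6 + A)/(2 + A)
Q = 6 (Q = -3*((6 + 2)/(2 + 2) - 4) = -3*(8/4 - 4) = -3*((¼)*8 - 4) = -3*(2 - 4) = -3*(-2) = 6)
P(T) = 1/(-5 + T) (P(T) = 1/(T - 5) = 1/(-5 + T))
1 - 11*P(Q) = 1 - 11/(-5 + 6) = 1 - 11/1 = 1 - 11*1 = 1 - 11 = -10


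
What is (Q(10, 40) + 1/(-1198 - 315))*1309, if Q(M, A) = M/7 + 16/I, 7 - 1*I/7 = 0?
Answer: 1430759/623 ≈ 2296.6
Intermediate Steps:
I = 49 (I = 49 - 7*0 = 49 + 0 = 49)
Q(M, A) = 16/49 + M/7 (Q(M, A) = M/7 + 16/49 = 16/49 + M/7)
(Q(10, 40) + 1/(-1198 - 315))*1309 = ((16/49 + (⅐)*10) + 1/(-1198 - 315))*1309 = ((16/49 + 10/7) + 1/(-1513))*1309 = (86/49 - 1/1513)*1309 = (130069/74137)*1309 = 1430759/623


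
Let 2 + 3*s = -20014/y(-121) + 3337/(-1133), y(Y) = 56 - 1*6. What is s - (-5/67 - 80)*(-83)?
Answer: -12869323009/1897775 ≈ -6781.3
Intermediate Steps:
y(Y) = 50 (y(Y) = 56 - 6 = 50)
s = -3826002/28325 (s = -⅔ + (-20014/50 + 3337/(-1133))/3 = -⅔ + (-20014*1/50 + 3337*(-1/1133))/3 = -⅔ + (-10007/25 - 3337/1133)/3 = -⅔ + (⅓)*(-11421356/28325) = -⅔ - 11421356/84975 = -3826002/28325 ≈ -135.08)
s - (-5/67 - 80)*(-83) = -3826002/28325 - (-5/67 - 80)*(-83) = -3826002/28325 - (-5365)*(-83)/67 = -3826002/28325 - 1*445295/67 = -3826002/28325 - 445295/67 = -12869323009/1897775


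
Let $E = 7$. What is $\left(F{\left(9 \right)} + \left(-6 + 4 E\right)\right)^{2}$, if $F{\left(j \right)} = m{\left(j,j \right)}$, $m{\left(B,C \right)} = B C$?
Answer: $10609$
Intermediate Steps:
$F{\left(j \right)} = j^{2}$ ($F{\left(j \right)} = j j = j^{2}$)
$\left(F{\left(9 \right)} + \left(-6 + 4 E\right)\right)^{2} = \left(9^{2} + \left(-6 + 4 \cdot 7\right)\right)^{2} = \left(81 + \left(-6 + 28\right)\right)^{2} = \left(81 + 22\right)^{2} = 103^{2} = 10609$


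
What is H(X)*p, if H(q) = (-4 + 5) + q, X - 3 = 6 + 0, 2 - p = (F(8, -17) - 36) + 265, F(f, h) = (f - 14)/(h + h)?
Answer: -38620/17 ≈ -2271.8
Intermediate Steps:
F(f, h) = (-14 + f)/(2*h) (F(f, h) = (-14 + f)/((2*h)) = (-14 + f)*(1/(2*h)) = (-14 + f)/(2*h))
p = -3862/17 (p = 2 - (((½)*(-14 + 8)/(-17) - 36) + 265) = 2 - (((½)*(-1/17)*(-6) - 36) + 265) = 2 - ((3/17 - 36) + 265) = 2 - (-609/17 + 265) = 2 - 1*3896/17 = 2 - 3896/17 = -3862/17 ≈ -227.18)
X = 9 (X = 3 + (6 + 0) = 3 + 6 = 9)
H(q) = 1 + q
H(X)*p = (1 + 9)*(-3862/17) = 10*(-3862/17) = -38620/17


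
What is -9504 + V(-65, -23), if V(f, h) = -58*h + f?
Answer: -8235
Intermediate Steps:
V(f, h) = f - 58*h
-9504 + V(-65, -23) = -9504 + (-65 - 58*(-23)) = -9504 + (-65 + 1334) = -9504 + 1269 = -8235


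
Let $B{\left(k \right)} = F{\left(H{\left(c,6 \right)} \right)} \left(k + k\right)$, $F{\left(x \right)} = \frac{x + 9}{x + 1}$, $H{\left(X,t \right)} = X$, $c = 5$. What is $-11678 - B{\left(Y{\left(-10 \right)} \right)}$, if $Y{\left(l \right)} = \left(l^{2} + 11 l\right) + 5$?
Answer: $- \frac{34964}{3} \approx -11655.0$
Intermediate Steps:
$F{\left(x \right)} = \frac{9 + x}{1 + x}$
$Y{\left(l \right)} = 5 + l^{2} + 11 l$
$B{\left(k \right)} = \frac{14 k}{3}$ ($B{\left(k \right)} = \frac{9 + 5}{1 + 5} \left(k + k\right) = \frac{1}{6} \cdot 14 \cdot 2 k = \frac{7 \cdot 2 k}{3} = \frac{14 k}{3}$)
$-11678 - B{\left(Y{\left(-10 \right)} \right)} = -11678 - \frac{14 \left(5 + \left(-10\right)^{2} + 11 \left(-10\right)\right)}{3} = -11678 - \frac{14 \left(5 + 100 - 110\right)}{3} = -11678 - \frac{14}{3} \left(-5\right) = -11678 - - \frac{70}{3} = -11678 + \frac{70}{3} = - \frac{34964}{3}$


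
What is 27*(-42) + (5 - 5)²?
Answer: -1134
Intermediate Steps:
27*(-42) + (5 - 5)² = -1134 + 0² = -1134 + 0 = -1134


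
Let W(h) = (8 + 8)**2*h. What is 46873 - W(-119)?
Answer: 77337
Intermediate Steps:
W(h) = 256*h (W(h) = 16**2*h = 256*h)
46873 - W(-119) = 46873 - 256*(-119) = 46873 - 1*(-30464) = 46873 + 30464 = 77337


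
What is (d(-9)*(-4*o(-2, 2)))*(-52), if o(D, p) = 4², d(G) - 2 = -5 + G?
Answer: -39936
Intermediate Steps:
d(G) = -3 + G (d(G) = 2 + (-5 + G) = -3 + G)
o(D, p) = 16
(d(-9)*(-4*o(-2, 2)))*(-52) = ((-3 - 9)*(-4*16))*(-52) = -12*(-64)*(-52) = 768*(-52) = -39936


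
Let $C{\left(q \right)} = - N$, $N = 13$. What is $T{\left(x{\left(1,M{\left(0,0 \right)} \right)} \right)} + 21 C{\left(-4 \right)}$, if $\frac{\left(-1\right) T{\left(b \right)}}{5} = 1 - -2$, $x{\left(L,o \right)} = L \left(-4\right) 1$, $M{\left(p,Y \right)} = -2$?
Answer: $-288$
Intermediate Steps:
$x{\left(L,o \right)} = - 4 L$ ($x{\left(L,o \right)} = - 4 L 1 = - 4 L$)
$C{\left(q \right)} = -13$ ($C{\left(q \right)} = \left(-1\right) 13 = -13$)
$T{\left(b \right)} = -15$ ($T{\left(b \right)} = - 5 \left(1 - -2\right) = - 5 \left(1 + 2\right) = \left(-5\right) 3 = -15$)
$T{\left(x{\left(1,M{\left(0,0 \right)} \right)} \right)} + 21 C{\left(-4 \right)} = -15 + 21 \left(-13\right) = -15 - 273 = -288$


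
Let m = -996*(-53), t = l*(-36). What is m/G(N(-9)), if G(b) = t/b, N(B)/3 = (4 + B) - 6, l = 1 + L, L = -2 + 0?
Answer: -48389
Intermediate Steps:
L = -2
l = -1 (l = 1 - 2 = -1)
N(B) = -6 + 3*B (N(B) = 3*((4 + B) - 6) = 3*(-2 + B) = -6 + 3*B)
t = 36 (t = -1*(-36) = 36)
m = 52788
G(b) = 36/b
m/G(N(-9)) = 52788/((36/(-6 + 3*(-9)))) = 52788/((36/(-6 - 27))) = 52788/((36/(-33))) = 52788/((36*(-1/33))) = 52788/(-12/11) = 52788*(-11/12) = -48389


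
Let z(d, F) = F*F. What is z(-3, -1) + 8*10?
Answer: 81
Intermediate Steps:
z(d, F) = F²
z(-3, -1) + 8*10 = (-1)² + 8*10 = 1 + 80 = 81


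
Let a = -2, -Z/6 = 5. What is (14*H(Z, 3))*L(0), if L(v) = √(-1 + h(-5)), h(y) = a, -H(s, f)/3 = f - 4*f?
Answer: 378*I*√3 ≈ 654.71*I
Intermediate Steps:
Z = -30 (Z = -6*5 = -30)
H(s, f) = 9*f (H(s, f) = -3*(f - 4*f) = -(-9)*f = 9*f)
h(y) = -2
L(v) = I*√3 (L(v) = √(-1 - 2) = √(-3) = I*√3)
(14*H(Z, 3))*L(0) = (14*(9*3))*(I*√3) = (14*27)*(I*√3) = 378*(I*√3) = 378*I*√3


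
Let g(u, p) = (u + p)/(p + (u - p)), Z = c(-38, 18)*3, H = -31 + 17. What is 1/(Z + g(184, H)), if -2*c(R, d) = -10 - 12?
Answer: 92/3121 ≈ 0.029478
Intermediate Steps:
c(R, d) = 11 (c(R, d) = -(-10 - 12)/2 = -½*(-22) = 11)
H = -14
Z = 33 (Z = 11*3 = 33)
g(u, p) = (p + u)/u
1/(Z + g(184, H)) = 1/(33 + (-14 + 184)/184) = 1/(33 + (1/184)*170) = 1/(33 + 85/92) = 1/(3121/92) = 92/3121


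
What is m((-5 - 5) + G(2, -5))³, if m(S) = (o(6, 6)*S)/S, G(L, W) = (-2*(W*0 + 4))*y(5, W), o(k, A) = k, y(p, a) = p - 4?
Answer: 216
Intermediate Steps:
y(p, a) = -4 + p
G(L, W) = -8 (G(L, W) = (-2*(W*0 + 4))*(-4 + 5) = -2*(0 + 4)*1 = -2*4*1 = -8*1 = -8)
m(S) = 6 (m(S) = (6*S)/S = 6)
m((-5 - 5) + G(2, -5))³ = 6³ = 216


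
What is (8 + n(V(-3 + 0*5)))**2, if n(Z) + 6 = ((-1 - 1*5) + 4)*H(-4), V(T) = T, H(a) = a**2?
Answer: 900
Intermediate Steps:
n(Z) = -38 (n(Z) = -6 + ((-1 - 1*5) + 4)*(-4)**2 = -6 + ((-1 - 5) + 4)*16 = -6 + (-6 + 4)*16 = -6 - 2*16 = -6 - 32 = -38)
(8 + n(V(-3 + 0*5)))**2 = (8 - 38)**2 = (-30)**2 = 900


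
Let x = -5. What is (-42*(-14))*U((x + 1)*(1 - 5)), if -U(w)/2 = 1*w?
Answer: -18816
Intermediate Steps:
U(w) = -2*w
(-42*(-14))*U((x + 1)*(1 - 5)) = (-42*(-14))*(-2*(-5 + 1)*(1 - 5)) = 588*(-(-8)*(-4)) = 588*(-2*16) = 588*(-32) = -18816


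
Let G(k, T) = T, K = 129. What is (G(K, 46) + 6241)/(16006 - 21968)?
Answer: -6287/5962 ≈ -1.0545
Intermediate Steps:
(G(K, 46) + 6241)/(16006 - 21968) = (46 + 6241)/(16006 - 21968) = 6287/(-5962) = 6287*(-1/5962) = -6287/5962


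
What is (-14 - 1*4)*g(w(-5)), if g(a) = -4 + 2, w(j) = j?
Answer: 36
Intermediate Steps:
g(a) = -2
(-14 - 1*4)*g(w(-5)) = (-14 - 1*4)*(-2) = (-14 - 4)*(-2) = -18*(-2) = 36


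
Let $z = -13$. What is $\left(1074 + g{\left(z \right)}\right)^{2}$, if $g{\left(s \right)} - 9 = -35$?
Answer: $1098304$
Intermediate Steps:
$g{\left(s \right)} = -26$ ($g{\left(s \right)} = 9 - 35 = -26$)
$\left(1074 + g{\left(z \right)}\right)^{2} = \left(1074 - 26\right)^{2} = 1048^{2} = 1098304$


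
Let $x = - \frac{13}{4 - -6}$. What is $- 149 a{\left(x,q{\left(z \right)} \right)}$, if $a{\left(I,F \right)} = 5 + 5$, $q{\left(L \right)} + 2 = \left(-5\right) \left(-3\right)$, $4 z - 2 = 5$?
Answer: $-1490$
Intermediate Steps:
$z = \frac{7}{4}$ ($z = \frac{1}{2} + \frac{1}{4} \cdot 5 = \frac{1}{2} + \frac{5}{4} = \frac{7}{4} \approx 1.75$)
$x = - \frac{13}{10}$ ($x = - \frac{13}{4 + 6} = - \frac{13}{10} \approx -1.3$)
$q{\left(L \right)} = 13$ ($q{\left(L \right)} = -2 - -15 = -2 + 15 = 13$)
$a{\left(I,F \right)} = 10$
$- 149 a{\left(x,q{\left(z \right)} \right)} = \left(-149\right) 10 = -1490$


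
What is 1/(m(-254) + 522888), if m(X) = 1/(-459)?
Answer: 459/240005591 ≈ 1.9125e-6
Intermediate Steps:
m(X) = -1/459
1/(m(-254) + 522888) = 1/(-1/459 + 522888) = 1/(240005591/459) = 459/240005591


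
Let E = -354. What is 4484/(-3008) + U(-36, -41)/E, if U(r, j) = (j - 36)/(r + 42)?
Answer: -580775/399312 ≈ -1.4544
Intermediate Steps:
U(r, j) = (-36 + j)/(42 + r)
4484/(-3008) + U(-36, -41)/E = 4484/(-3008) + ((-36 - 41)/(42 - 36))/(-354) = 4484*(-1/3008) + (-77/6)*(-1/354) = -1121/752 + ((1/6)*(-77))*(-1/354) = -1121/752 - 77/6*(-1/354) = -1121/752 + 77/2124 = -580775/399312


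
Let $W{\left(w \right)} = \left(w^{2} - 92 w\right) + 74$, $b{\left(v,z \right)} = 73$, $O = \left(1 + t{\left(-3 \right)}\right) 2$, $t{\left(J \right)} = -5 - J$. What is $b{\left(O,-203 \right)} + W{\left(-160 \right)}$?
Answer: $40467$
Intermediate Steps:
$O = -2$ ($O = \left(1 - 2\right) 2 = \left(-1\right) 2 = -2$)
$W{\left(w \right)} = 74 + w^{2} - 92 w$
$b{\left(O,-203 \right)} + W{\left(-160 \right)} = 73 + \left(74 + \left(-160\right)^{2} - -14720\right) = 73 + \left(74 + 25600 + 14720\right) = 73 + 40394 = 40467$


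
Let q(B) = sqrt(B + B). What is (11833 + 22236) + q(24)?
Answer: 34069 + 4*sqrt(3) ≈ 34076.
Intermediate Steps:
q(B) = sqrt(2)*sqrt(B) (q(B) = sqrt(2*B) = sqrt(2)*sqrt(B))
(11833 + 22236) + q(24) = (11833 + 22236) + sqrt(2)*sqrt(24) = 34069 + sqrt(2)*(2*sqrt(6)) = 34069 + 4*sqrt(3)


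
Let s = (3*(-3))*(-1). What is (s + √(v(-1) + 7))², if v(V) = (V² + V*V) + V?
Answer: 89 + 36*√2 ≈ 139.91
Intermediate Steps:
s = 9 (s = -9*(-1) = 9)
v(V) = V + 2*V² (v(V) = (V² + V²) + V = 2*V² + V = V + 2*V²)
(s + √(v(-1) + 7))² = (9 + √(-(1 + 2*(-1)) + 7))² = (9 + √(-(1 - 2) + 7))² = (9 + √(-1*(-1) + 7))² = (9 + √(1 + 7))² = (9 + √8)² = (9 + 2*√2)²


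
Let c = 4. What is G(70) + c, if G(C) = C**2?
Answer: 4904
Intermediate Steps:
G(70) + c = 70**2 + 4 = 4900 + 4 = 4904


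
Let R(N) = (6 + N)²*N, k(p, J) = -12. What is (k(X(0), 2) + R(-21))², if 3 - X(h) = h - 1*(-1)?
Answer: 22439169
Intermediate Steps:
X(h) = 2 - h (X(h) = 3 - (h - 1*(-1)) = 3 - (h + 1) = 3 - (1 + h) = 3 + (-1 - h) = 2 - h)
R(N) = N*(6 + N)²
(k(X(0), 2) + R(-21))² = (-12 - 21*(6 - 21)²)² = (-12 - 21*(-15)²)² = (-12 - 21*225)² = (-12 - 4725)² = (-4737)² = 22439169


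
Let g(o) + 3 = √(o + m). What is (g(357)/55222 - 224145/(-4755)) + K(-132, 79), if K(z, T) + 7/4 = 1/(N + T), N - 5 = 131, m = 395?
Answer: 341690216663/7527310820 + 2*√47/27611 ≈ 45.394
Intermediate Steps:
g(o) = -3 + √(395 + o) (g(o) = -3 + √(o + 395) = -3 + √(395 + o))
N = 136 (N = 5 + 131 = 136)
K(z, T) = -7/4 + 1/(136 + T)
(g(357)/55222 - 224145/(-4755)) + K(-132, 79) = ((-3 + √(395 + 357))/55222 - 224145/(-4755)) + (-948 - 7*79)/(4*(136 + 79)) = ((-3 + √752)*(1/55222) - 224145*(-1/4755)) + (¼)*(-948 - 553)/215 = ((-3 + 4*√47)*(1/55222) + 14943/317) + (¼)*(1/215)*(-1501) = ((-3/55222 + 2*√47/27611) + 14943/317) - 1501/860 = (825181395/17505374 + 2*√47/27611) - 1501/860 = 341690216663/7527310820 + 2*√47/27611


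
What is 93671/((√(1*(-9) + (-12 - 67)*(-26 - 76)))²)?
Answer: 93671/8049 ≈ 11.638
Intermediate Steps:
93671/((√(1*(-9) + (-12 - 67)*(-26 - 76)))²) = 93671/((√(-9 - 79*(-102)))²) = 93671/((√(-9 + 8058))²) = 93671/((√8049)²) = 93671/8049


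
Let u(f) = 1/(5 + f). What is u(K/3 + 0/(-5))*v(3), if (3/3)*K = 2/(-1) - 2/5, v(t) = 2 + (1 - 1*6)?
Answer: -5/7 ≈ -0.71429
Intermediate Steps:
v(t) = -3 (v(t) = 2 + (1 - 6) = 2 - 5 = -3)
K = -12/5 (K = 2/(-1) - 2/5 = 2*(-1) - 2*⅕ = -2 - ⅖ = -12/5 ≈ -2.4000)
u(K/3 + 0/(-5))*v(3) = -3/(5 + (-12/5/3 + 0/(-5))) = -3/(5 + (-12/5*⅓ + 0*(-⅕))) = -3/(5 + (-⅘ + 0)) = -3/(5 - ⅘) = -3/(21/5) = (5/21)*(-3) = -5/7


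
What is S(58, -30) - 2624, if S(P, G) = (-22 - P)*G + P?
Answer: -166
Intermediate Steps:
S(P, G) = P + G*(-22 - P) (S(P, G) = G*(-22 - P) + P = P + G*(-22 - P))
S(58, -30) - 2624 = (58 - 22*(-30) - 1*(-30)*58) - 2624 = (58 + 660 + 1740) - 2624 = 2458 - 2624 = -166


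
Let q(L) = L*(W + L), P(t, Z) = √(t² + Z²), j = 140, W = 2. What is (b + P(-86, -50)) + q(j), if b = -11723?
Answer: 8157 + 2*√2474 ≈ 8256.5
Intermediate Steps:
P(t, Z) = √(Z² + t²)
q(L) = L*(2 + L)
(b + P(-86, -50)) + q(j) = (-11723 + √((-50)² + (-86)²)) + 140*(2 + 140) = (-11723 + √(2500 + 7396)) + 140*142 = (-11723 + √9896) + 19880 = (-11723 + 2*√2474) + 19880 = 8157 + 2*√2474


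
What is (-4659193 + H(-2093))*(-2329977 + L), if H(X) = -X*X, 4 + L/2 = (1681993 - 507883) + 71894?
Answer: -1464662320366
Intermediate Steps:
L = 2492000 (L = -8 + 2*((1681993 - 507883) + 71894) = -8 + 2*(1174110 + 71894) = -8 + 2*1246004 = -8 + 2492008 = 2492000)
H(X) = -X²
(-4659193 + H(-2093))*(-2329977 + L) = (-4659193 - 1*(-2093)²)*(-2329977 + 2492000) = (-4659193 - 1*4380649)*162023 = (-4659193 - 4380649)*162023 = -9039842*162023 = -1464662320366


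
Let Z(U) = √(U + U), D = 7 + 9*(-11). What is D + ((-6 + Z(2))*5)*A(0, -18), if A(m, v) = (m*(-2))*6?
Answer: -92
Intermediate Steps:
D = -92 (D = 7 - 99 = -92)
Z(U) = √2*√U (Z(U) = √(2*U) = √2*√U)
A(m, v) = -12*m (A(m, v) = -2*m*6 = -12*m)
D + ((-6 + Z(2))*5)*A(0, -18) = -92 + ((-6 + √2*√2)*5)*(-12*0) = -92 + ((-6 + 2)*5)*0 = -92 - 4*5*0 = -92 - 20*0 = -92 + 0 = -92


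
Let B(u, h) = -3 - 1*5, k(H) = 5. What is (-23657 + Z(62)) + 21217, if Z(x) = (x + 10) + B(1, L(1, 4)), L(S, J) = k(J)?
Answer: -2376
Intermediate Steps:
L(S, J) = 5
B(u, h) = -8 (B(u, h) = -3 - 5 = -8)
Z(x) = 2 + x (Z(x) = (x + 10) - 8 = (10 + x) - 8 = 2 + x)
(-23657 + Z(62)) + 21217 = (-23657 + (2 + 62)) + 21217 = (-23657 + 64) + 21217 = -23593 + 21217 = -2376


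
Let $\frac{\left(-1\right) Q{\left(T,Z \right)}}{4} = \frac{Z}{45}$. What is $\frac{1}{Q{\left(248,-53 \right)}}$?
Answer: $\frac{45}{212} \approx 0.21226$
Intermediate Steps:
$Q{\left(T,Z \right)} = - \frac{4 Z}{45}$ ($Q{\left(T,Z \right)} = - 4 \frac{Z}{45} = - \frac{4 Z}{45}$)
$\frac{1}{Q{\left(248,-53 \right)}} = \frac{1}{\left(- \frac{4}{45}\right) \left(-53\right)} = \frac{1}{\frac{212}{45}} = \frac{45}{212}$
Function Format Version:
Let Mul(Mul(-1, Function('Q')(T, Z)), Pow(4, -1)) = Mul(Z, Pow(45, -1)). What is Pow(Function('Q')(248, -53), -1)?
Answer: Rational(45, 212) ≈ 0.21226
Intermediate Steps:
Function('Q')(T, Z) = Mul(Rational(-4, 45), Z) (Function('Q')(T, Z) = Mul(-4, Mul(Z, Pow(45, -1))) = Mul(-4, Mul(Z, Rational(1, 45))) = Mul(-4, Mul(Rational(1, 45), Z)) = Mul(Rational(-4, 45), Z))
Pow(Function('Q')(248, -53), -1) = Pow(Mul(Rational(-4, 45), -53), -1) = Pow(Rational(212, 45), -1) = Rational(45, 212)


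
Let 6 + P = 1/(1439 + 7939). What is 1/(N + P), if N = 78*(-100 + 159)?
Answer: 9378/43101289 ≈ 0.00021758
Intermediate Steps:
P = -56267/9378 (P = -6 + 1/(1439 + 7939) = -6 + 1/9378 = -56267/9378 ≈ -5.9999)
N = 4602 (N = 78*59 = 4602)
1/(N + P) = 1/(4602 - 56267/9378) = 1/(43101289/9378) = 9378/43101289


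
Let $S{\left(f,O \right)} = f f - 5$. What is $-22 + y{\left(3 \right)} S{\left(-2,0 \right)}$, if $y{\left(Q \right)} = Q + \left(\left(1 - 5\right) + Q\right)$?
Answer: $-24$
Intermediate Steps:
$S{\left(f,O \right)} = -5 + f^{2}$ ($S{\left(f,O \right)} = f^{2} - 5 = -5 + f^{2}$)
$y{\left(Q \right)} = -4 + 2 Q$ ($y{\left(Q \right)} = Q + \left(-4 + Q\right) = -4 + 2 Q$)
$-22 + y{\left(3 \right)} S{\left(-2,0 \right)} = -22 + \left(-4 + 2 \cdot 3\right) \left(-5 + \left(-2\right)^{2}\right) = -22 + \left(-4 + 6\right) \left(-5 + 4\right) = -22 + 2 \left(-1\right) = -22 - 2 = -24$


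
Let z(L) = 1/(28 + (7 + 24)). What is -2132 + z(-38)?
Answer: -125787/59 ≈ -2132.0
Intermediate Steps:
z(L) = 1/59 (z(L) = 1/(28 + 31) = 1/59)
-2132 + z(-38) = -2132 + 1/59 = -125787/59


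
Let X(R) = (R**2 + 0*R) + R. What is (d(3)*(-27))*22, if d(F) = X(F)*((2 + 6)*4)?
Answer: -228096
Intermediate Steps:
X(R) = R + R**2 (X(R) = (R**2 + 0) + R = R**2 + R = R + R**2)
d(F) = 32*F*(1 + F) (d(F) = (F*(1 + F))*((2 + 6)*4) = (F*(1 + F))*(8*4) = (F*(1 + F))*32 = 32*F*(1 + F))
(d(3)*(-27))*22 = ((32*3*(1 + 3))*(-27))*22 = ((32*3*4)*(-27))*22 = (384*(-27))*22 = -10368*22 = -228096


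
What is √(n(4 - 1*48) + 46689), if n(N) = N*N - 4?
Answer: √48621 ≈ 220.50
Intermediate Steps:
n(N) = -4 + N² (n(N) = N² - 4 = -4 + N²)
√(n(4 - 1*48) + 46689) = √((-4 + (4 - 1*48)²) + 46689) = √((-4 + (4 - 48)²) + 46689) = √((-4 + (-44)²) + 46689) = √((-4 + 1936) + 46689) = √(1932 + 46689) = √48621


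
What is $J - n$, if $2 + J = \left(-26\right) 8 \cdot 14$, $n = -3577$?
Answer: $663$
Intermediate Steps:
$J = -2914$ ($J = -2 + \left(-26\right) 8 \cdot 14 = -2 - 2912 = -2914$)
$J - n = -2914 - -3577 = -2914 + 3577 = 663$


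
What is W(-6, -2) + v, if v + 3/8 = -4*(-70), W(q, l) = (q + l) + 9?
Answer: 2245/8 ≈ 280.63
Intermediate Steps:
W(q, l) = 9 + l + q (W(q, l) = (l + q) + 9 = 9 + l + q)
v = 2237/8 (v = -3/8 - 4*(-70) = -3/8 + 280 = 2237/8 ≈ 279.63)
W(-6, -2) + v = (9 - 2 - 6) + 2237/8 = 1 + 2237/8 = 2245/8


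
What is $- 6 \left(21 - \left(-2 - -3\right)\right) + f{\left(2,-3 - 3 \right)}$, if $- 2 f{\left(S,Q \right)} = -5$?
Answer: $- \frac{235}{2} \approx -117.5$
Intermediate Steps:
$f{\left(S,Q \right)} = \frac{5}{2}$ ($f{\left(S,Q \right)} = \left(- \frac{1}{2}\right) \left(-5\right) = \frac{5}{2}$)
$- 6 \left(21 - \left(-2 - -3\right)\right) + f{\left(2,-3 - 3 \right)} = - 6 \left(21 - \left(-2 - -3\right)\right) + \frac{5}{2} = - 6 \left(21 - \left(-2 + 3\right)\right) + \frac{5}{2} = - 6 \left(21 - 1\right) + \frac{5}{2} = \left(-6\right) 20 + \frac{5}{2} = -120 + \frac{5}{2} = - \frac{235}{2}$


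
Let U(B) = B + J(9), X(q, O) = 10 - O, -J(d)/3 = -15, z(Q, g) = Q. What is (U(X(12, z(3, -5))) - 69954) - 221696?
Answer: -291598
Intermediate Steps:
J(d) = 45 (J(d) = -3*(-15) = 45)
U(B) = 45 + B (U(B) = B + 45 = 45 + B)
(U(X(12, z(3, -5))) - 69954) - 221696 = ((45 + (10 - 1*3)) - 69954) - 221696 = ((45 + (10 - 3)) - 69954) - 221696 = ((45 + 7) - 69954) - 221696 = (52 - 69954) - 221696 = -69902 - 221696 = -291598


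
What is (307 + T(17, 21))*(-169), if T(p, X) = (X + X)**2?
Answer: -349999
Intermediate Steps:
T(p, X) = 4*X**2 (T(p, X) = (2*X)**2 = 4*X**2)
(307 + T(17, 21))*(-169) = (307 + 4*21**2)*(-169) = (307 + 4*441)*(-169) = (307 + 1764)*(-169) = 2071*(-169) = -349999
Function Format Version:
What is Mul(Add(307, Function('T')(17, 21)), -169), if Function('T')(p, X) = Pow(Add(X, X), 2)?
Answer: -349999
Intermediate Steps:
Function('T')(p, X) = Mul(4, Pow(X, 2)) (Function('T')(p, X) = Pow(Mul(2, X), 2) = Mul(4, Pow(X, 2)))
Mul(Add(307, Function('T')(17, 21)), -169) = Mul(Add(307, Mul(4, Pow(21, 2))), -169) = Mul(Add(307, Mul(4, 441)), -169) = Mul(Add(307, 1764), -169) = Mul(2071, -169) = -349999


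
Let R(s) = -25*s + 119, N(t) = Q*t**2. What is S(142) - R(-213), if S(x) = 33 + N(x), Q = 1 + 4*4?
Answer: 337377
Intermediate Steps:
Q = 17 (Q = 1 + 16 = 17)
N(t) = 17*t**2
S(x) = 33 + 17*x**2
R(s) = 119 - 25*s
S(142) - R(-213) = (33 + 17*142**2) - (119 - 25*(-213)) = (33 + 17*20164) - (119 + 5325) = (33 + 342788) - 1*5444 = 342821 - 5444 = 337377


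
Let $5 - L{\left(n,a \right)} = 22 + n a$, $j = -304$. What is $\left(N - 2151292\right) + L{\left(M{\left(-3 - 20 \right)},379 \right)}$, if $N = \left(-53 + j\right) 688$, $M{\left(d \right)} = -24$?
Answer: $-2387829$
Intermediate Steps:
$L{\left(n,a \right)} = -17 - a n$ ($L{\left(n,a \right)} = 5 - \left(22 + n a\right) = 5 - \left(22 + a n\right) = -17 - a n$)
$N = -245616$ ($N = \left(-53 - 304\right) 688 = \left(-357\right) 688 = -245616$)
$\left(N - 2151292\right) + L{\left(M{\left(-3 - 20 \right)},379 \right)} = \left(-245616 - 2151292\right) - \left(17 + 379 \left(-24\right)\right) = -2396908 + \left(-17 + 9096\right) = -2396908 + 9079 = -2387829$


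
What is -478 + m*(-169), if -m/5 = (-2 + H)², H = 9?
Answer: 40927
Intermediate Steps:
m = -245 (m = -5*(-2 + 9)² = -5*7² = -5*49 = -245)
-478 + m*(-169) = -478 - 245*(-169) = -478 + 41405 = 40927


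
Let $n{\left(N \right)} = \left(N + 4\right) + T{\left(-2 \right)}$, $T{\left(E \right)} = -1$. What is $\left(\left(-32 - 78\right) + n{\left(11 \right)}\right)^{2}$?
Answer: $9216$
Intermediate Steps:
$n{\left(N \right)} = 3 + N$ ($n{\left(N \right)} = \left(N + 4\right) - 1 = \left(4 + N\right) - 1 = 3 + N$)
$\left(\left(-32 - 78\right) + n{\left(11 \right)}\right)^{2} = \left(\left(-32 - 78\right) + \left(3 + 11\right)\right)^{2} = \left(\left(-32 - 78\right) + 14\right)^{2} = \left(-110 + 14\right)^{2} = \left(-96\right)^{2} = 9216$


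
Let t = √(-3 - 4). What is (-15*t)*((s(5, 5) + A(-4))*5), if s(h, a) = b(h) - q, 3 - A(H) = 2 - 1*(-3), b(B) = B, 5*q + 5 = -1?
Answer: -315*I*√7 ≈ -833.41*I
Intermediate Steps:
q = -6/5 (q = -1 + (⅕)*(-1) = -1 - ⅕ = -6/5 ≈ -1.2000)
A(H) = -2 (A(H) = 3 - (2 - 1*(-3)) = 3 - (2 + 3) = 3 - 1*5 = 3 - 5 = -2)
s(h, a) = 6/5 + h (s(h, a) = h - 1*(-6/5) = h + 6/5 = 6/5 + h)
t = I*√7 (t = √(-7) = I*√7 ≈ 2.6458*I)
(-15*t)*((s(5, 5) + A(-4))*5) = (-15*I*√7)*(((6/5 + 5) - 2)*5) = (-15*I*√7)*((31/5 - 2)*5) = (-15*I*√7)*((21/5)*5) = -15*I*√7*21 = -315*I*√7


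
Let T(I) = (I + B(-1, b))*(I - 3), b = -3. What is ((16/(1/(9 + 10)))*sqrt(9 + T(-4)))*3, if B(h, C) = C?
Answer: 912*sqrt(58) ≈ 6945.6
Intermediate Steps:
T(I) = (-3 + I)**2 (T(I) = (I - 3)*(I - 3) = (-3 + I)*(-3 + I) = (-3 + I)**2)
((16/(1/(9 + 10)))*sqrt(9 + T(-4)))*3 = ((16/(1/(9 + 10)))*sqrt(9 + (9 + (-4)**2 - 6*(-4))))*3 = ((16/(1/19))*sqrt(9 + (9 + 16 + 24)))*3 = ((16/(1/19))*sqrt(9 + 49))*3 = ((16*19)*sqrt(58))*3 = (304*sqrt(58))*3 = 912*sqrt(58)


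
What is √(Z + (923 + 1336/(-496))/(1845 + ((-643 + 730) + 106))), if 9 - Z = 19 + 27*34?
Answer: I*√3702272150001/63178 ≈ 30.456*I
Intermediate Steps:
Z = -928 (Z = 9 - (19 + 27*34) = 9 - (19 + 918) = 9 - 1*937 = 9 - 937 = -928)
√(Z + (923 + 1336/(-496))/(1845 + ((-643 + 730) + 106))) = √(-928 + (923 + 1336/(-496))/(1845 + ((-643 + 730) + 106))) = √(-928 + (923 + 1336*(-1/496))/(1845 + (87 + 106))) = √(-928 + (923 - 167/62)/(1845 + 193)) = √(-928 + (57059/62)/2038) = √(-928 + (57059/62)*(1/2038)) = √(-928 + 57059/126356) = √(-117201309/126356) = I*√3702272150001/63178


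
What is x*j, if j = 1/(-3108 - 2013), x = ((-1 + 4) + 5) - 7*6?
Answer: 34/5121 ≈ 0.0066393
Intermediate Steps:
x = -34 (x = (3 + 5) - 42 = 8 - 42 = -34)
j = -1/5121 (j = 1/(-5121) = -1/5121 ≈ -0.00019527)
x*j = -34*(-1/5121) = 34/5121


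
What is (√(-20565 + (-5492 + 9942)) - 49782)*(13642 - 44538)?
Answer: 1538064672 - 30896*I*√16115 ≈ 1.5381e+9 - 3.9221e+6*I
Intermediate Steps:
(√(-20565 + (-5492 + 9942)) - 49782)*(13642 - 44538) = (√(-20565 + 4450) - 49782)*(-30896) = (√(-16115) - 49782)*(-30896) = (I*√16115 - 49782)*(-30896) = (-49782 + I*√16115)*(-30896) = 1538064672 - 30896*I*√16115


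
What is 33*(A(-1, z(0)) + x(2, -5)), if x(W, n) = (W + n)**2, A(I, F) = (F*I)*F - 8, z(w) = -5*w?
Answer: 33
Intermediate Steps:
A(I, F) = -8 + I*F**2 (A(I, F) = I*F**2 - 8 = -8 + I*F**2)
33*(A(-1, z(0)) + x(2, -5)) = 33*((-8 - (-5*0)**2) + (2 - 5)**2) = 33*((-8 - 1*0**2) + (-3)**2) = 33*((-8 - 1*0) + 9) = 33*((-8 + 0) + 9) = 33*(-8 + 9) = 33*1 = 33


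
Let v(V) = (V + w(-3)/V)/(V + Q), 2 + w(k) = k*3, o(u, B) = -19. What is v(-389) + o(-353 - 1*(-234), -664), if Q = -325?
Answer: -2562932/138873 ≈ -18.455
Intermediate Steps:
w(k) = -2 + 3*k (w(k) = -2 + k*3 = -2 + 3*k)
v(V) = (V - 11/V)/(-325 + V) (v(V) = (V + (-2 + 3*(-3))/V)/(V - 325) = (V + (-2 - 9)/V)/(-325 + V) = (V - 11/V)/(-325 + V))
v(-389) + o(-353 - 1*(-234), -664) = (-11 + (-389)**2)/((-389)*(-325 - 389)) - 19 = -1/389*(-11 + 151321)/(-714) - 19 = -1/389*(-1/714)*151310 - 19 = 75655/138873 - 19 = -2562932/138873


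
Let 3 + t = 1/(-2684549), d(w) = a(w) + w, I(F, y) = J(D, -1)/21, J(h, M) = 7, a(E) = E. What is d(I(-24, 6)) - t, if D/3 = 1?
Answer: 29530042/8053647 ≈ 3.6667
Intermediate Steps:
D = 3 (D = 3*1 = 3)
I(F, y) = ⅓ (I(F, y) = 7/21 = 7*(1/21) = ⅓)
d(w) = 2*w (d(w) = w + w = 2*w)
t = -8053648/2684549 (t = -3 + 1/(-2684549) = -3 - 1/2684549 = -8053648/2684549 ≈ -3.0000)
d(I(-24, 6)) - t = 2*(⅓) - 1*(-8053648/2684549) = ⅔ + 8053648/2684549 = 29530042/8053647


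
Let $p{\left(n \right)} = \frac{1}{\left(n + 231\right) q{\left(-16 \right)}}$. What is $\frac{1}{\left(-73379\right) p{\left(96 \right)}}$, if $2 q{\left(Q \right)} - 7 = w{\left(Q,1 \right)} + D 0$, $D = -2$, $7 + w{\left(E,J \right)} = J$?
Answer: $- \frac{327}{146758} \approx -0.0022282$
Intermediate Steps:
$w{\left(E,J \right)} = -7 + J$
$q{\left(Q \right)} = \frac{1}{2}$ ($q{\left(Q \right)} = \frac{7}{2} + \frac{\left(-7 + 1\right) - 0}{2} = \frac{7}{2} + \frac{-6 + 0}{2} = \frac{7}{2} + \frac{1}{2} \left(-6\right) = \frac{7}{2} - 3 = \frac{1}{2}$)
$p{\left(n \right)} = \frac{2}{231 + n}$ ($p{\left(n \right)} = \frac{\frac{1}{\frac{1}{2}}}{n + 231} = \frac{1}{231 + n} 2 = \frac{2}{231 + n}$)
$\frac{1}{\left(-73379\right) p{\left(96 \right)}} = \frac{1}{\left(-73379\right) \frac{2}{231 + 96}} = - \frac{1}{73379 \cdot \frac{2}{327}} = \left(- \frac{1}{73379}\right) \frac{327}{2} = - \frac{327}{146758}$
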